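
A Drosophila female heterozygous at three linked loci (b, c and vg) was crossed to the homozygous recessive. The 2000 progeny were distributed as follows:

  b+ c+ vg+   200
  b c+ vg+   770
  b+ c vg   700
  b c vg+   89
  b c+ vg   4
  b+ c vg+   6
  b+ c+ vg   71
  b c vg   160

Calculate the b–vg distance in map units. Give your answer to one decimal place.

18.5 map units

The two most frequent reciprocal classes, b c+ vg+ and b+ c vg, are the parental types, so the F1 was b c+ vg+ / b+ c vg.
The two rarest classes, b c+ vg and b+ c vg+, are the double crossovers. Comparing them with the parentals, only the vg allele has switched, so vg is the middle locus and the order is b – vg – c.
Crossovers in the b–vg interval produce the single-crossover classes b+ c+ vg+ and b c vg (200 + 160 = 360) plus the double crossovers (10).
RF(b–vg) = (360 + 10) / 2000 = 370/2000 = 0.1850 → 18.5 map units.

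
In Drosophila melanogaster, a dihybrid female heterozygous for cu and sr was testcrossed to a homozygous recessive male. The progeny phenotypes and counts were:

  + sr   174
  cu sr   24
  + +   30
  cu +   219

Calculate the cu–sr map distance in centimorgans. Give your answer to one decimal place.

The two most frequent classes, + sr (174) and cu + (219), are the parental types, so the F1 was + sr / cu +.
The recombinant classes are + + and cu sr: 30 + 24 = 54.
Recombination frequency = 54/447 = 0.1208 ≈ 12.1%, i.e. 12.1 centimorgans.

12.1 centimorgans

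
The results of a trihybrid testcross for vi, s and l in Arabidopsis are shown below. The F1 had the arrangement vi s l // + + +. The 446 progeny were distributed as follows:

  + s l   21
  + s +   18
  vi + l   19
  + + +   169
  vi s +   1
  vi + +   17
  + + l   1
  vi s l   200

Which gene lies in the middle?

l

The two rarest classes, vi s + and + + l, are the double crossovers. Comparing them with the parentals, only the l allele has switched, so l is the middle locus and the order is vi – l – s.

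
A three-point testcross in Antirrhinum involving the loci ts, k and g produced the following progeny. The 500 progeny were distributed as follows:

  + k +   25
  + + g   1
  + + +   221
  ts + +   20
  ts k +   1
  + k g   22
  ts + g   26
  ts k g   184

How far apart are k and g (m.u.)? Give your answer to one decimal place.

10.6 m.u.

The two most frequent reciprocal classes, + + + and ts k g, are the parental types, so the F1 was + + + / ts k g.
The two rarest classes, + + g and ts k +, are the double crossovers. Comparing them with the parentals, only the g allele has switched, so g is the middle locus and the order is ts – g – k.
Crossovers in the g–k interval produce the single-crossover classes + k + and ts + g (25 + 26 = 51) plus the double crossovers (2).
RF(g–k) = (51 + 2) / 500 = 53/500 = 0.1060 → 10.6 m.u.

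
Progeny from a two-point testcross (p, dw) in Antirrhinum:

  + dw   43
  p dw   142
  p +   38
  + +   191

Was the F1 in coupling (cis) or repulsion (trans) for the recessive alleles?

The two most frequent classes are + + (191) and p dw (142); these are the parental (non-recombinant) types.
So the F1 carried + + on one chromosome and p dw on the other — the recessive alleles are on the same chromosome (cis / coupling).

cis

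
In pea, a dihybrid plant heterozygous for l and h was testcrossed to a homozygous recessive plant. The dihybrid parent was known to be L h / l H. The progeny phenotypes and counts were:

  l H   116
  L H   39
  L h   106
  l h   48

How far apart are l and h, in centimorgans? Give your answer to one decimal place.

The recombinant classes are L H and l h: 39 + 48 = 87.
Recombination frequency = 87/309 = 0.2816 ≈ 28.2%, i.e. 28.2 centimorgans.

28.2 centimorgans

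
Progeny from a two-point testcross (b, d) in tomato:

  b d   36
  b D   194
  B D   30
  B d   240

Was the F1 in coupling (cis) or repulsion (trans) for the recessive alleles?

trans

The two most frequent classes are B d (240) and b D (194); these are the parental (non-recombinant) types.
So the F1 carried B d on one chromosome and b D on the other — the recessive alleles are on opposite chromosomes (trans / repulsion).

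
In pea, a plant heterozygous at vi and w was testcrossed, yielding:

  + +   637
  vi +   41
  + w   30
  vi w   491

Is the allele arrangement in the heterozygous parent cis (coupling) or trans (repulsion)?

The two most frequent classes are + + (637) and vi w (491); these are the parental (non-recombinant) types.
So the F1 carried + + on one chromosome and vi w on the other — the recessive alleles are on the same chromosome (cis / coupling).

cis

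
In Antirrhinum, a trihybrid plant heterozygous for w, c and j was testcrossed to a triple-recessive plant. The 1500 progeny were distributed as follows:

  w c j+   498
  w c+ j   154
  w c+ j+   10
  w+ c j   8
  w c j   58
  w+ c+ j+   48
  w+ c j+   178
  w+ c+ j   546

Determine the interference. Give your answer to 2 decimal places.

0.38

The two most frequent reciprocal classes, w c j+ and w+ c+ j, are the parental types, so the F1 was w c j+ / w+ c+ j.
The two rarest classes, w c+ j+ and w+ c j, are the double crossovers. Comparing them with the parentals, only the c allele has switched, so c is the middle locus and the order is w – c – j.
w–c: (332 + 18)/1500 = 0.2333; c–j: (106 + 18)/1500 = 0.0827.
Expected DCO frequency = 0.2333 × 0.0827 ≈ 0.01929; observed = 18/1500 ≈ 0.01200.
Coefficient of coincidence = 0.01200/0.01929 ≈ 0.62; interference = 1 − 0.62 = 0.38.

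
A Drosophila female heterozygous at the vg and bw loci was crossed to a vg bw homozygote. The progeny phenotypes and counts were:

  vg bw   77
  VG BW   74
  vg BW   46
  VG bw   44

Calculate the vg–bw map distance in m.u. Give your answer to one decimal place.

The two most frequent classes, VG BW (74) and vg bw (77), are the parental types, so the F1 was VG BW / vg bw.
The recombinant classes are VG bw and vg BW: 44 + 46 = 90.
Recombination frequency = 90/241 = 0.3734 ≈ 37.3%, i.e. 37.3 m.u.

37.3 m.u.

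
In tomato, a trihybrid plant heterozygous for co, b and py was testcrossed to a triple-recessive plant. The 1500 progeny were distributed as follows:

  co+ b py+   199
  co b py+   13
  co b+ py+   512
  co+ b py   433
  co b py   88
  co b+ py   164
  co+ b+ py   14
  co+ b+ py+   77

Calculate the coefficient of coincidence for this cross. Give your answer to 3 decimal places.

0.541

The two most frequent reciprocal classes, co+ b py and co b+ py+, are the parental types, so the F1 was co+ b py / co b+ py+.
The two rarest classes, co+ b+ py and co b py+, are the double crossovers. Comparing them with the parentals, only the b allele has switched, so b is the middle locus and the order is py – b – co.
py–b: (363 + 27)/1500 = 0.2600; b–co: (165 + 27)/1500 = 0.1280.
Expected DCO frequency = 0.2600 × 0.1280 ≈ 0.03328; observed = 27/1500 ≈ 0.01800.
Coefficient of coincidence = 0.01800/0.03328 ≈ 0.541.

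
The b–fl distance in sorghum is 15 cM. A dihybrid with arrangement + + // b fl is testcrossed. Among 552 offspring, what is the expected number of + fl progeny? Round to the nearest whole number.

41

A map distance of 15 cM corresponds to a recombination frequency of 0.150.
The F1 is + + / b fl, so + fl is a recombinant gamete class with expected frequency r/2 = 0.150/2 = 0.0750.
Expected number = 0.0750 × 552 = 41.40 ≈ 41.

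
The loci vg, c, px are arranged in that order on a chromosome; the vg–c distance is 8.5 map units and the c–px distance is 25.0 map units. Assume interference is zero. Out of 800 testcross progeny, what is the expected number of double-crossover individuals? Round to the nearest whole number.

17

Map distances give recombination frequencies of 0.085 and 0.250 for the two intervals.
With no interference, expected double-crossover frequency = 0.085 × 0.250 = 0.02125.
Expected number = 0.02125 × 800 = 17.00 ≈ 17.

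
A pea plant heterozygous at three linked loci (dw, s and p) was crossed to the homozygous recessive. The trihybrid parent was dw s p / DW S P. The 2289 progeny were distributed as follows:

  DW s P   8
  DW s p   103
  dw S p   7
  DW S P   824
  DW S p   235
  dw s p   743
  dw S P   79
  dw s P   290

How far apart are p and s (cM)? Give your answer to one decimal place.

The two rarest classes, dw S p and DW s P, are the double crossovers. Comparing them with the parentals, only the s allele has switched, so s is the middle locus and the order is dw – s – p.
Crossovers in the s–p interval produce the single-crossover classes dw s P and DW S p (290 + 235 = 525) plus the double crossovers (15).
RF(s–p) = (525 + 15) / 2289 = 540/2289 = 0.2359 → 23.6 cM.

23.6 cM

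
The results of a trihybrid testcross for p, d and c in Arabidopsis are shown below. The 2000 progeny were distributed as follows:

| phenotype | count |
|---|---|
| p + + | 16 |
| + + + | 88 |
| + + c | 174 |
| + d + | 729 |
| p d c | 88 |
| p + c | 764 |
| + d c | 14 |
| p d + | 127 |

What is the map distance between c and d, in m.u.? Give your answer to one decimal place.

10.3 m.u.

The two most frequent reciprocal classes, + d + and p + c, are the parental types, so the F1 was + d + / p + c.
The two rarest classes, + d c and p + +, are the double crossovers. Comparing them with the parentals, only the c allele has switched, so c is the middle locus and the order is d – c – p.
Crossovers in the d–c interval produce the single-crossover classes + + + and p d c (88 + 88 = 176) plus the double crossovers (30).
RF(d–c) = (176 + 30) / 2000 = 206/2000 = 0.1030 → 10.3 m.u.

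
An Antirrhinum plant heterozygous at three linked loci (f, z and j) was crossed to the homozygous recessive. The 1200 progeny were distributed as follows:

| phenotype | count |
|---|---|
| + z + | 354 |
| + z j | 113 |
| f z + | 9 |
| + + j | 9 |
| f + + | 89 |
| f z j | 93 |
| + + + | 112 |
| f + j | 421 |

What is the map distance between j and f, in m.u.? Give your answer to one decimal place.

18.3 m.u.

The two most frequent reciprocal classes, f + j and + z +, are the parental types, so the F1 was f + j / + z +.
The two rarest classes, + + j and f z +, are the double crossovers. Comparing them with the parentals, only the f allele has switched, so f is the middle locus and the order is j – f – z.
Crossovers in the j–f interval produce the single-crossover classes f + + and + z j (89 + 113 = 202) plus the double crossovers (18).
RF(j–f) = (202 + 18) / 1200 = 220/1200 = 0.1833 → 18.3 m.u.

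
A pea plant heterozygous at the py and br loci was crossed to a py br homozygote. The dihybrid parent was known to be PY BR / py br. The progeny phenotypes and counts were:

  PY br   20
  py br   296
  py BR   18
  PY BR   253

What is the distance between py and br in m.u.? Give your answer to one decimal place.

6.5 m.u.

The recombinant classes are PY br and py BR: 20 + 18 = 38.
Recombination frequency = 38/587 = 0.0647 ≈ 6.5%, i.e. 6.5 m.u.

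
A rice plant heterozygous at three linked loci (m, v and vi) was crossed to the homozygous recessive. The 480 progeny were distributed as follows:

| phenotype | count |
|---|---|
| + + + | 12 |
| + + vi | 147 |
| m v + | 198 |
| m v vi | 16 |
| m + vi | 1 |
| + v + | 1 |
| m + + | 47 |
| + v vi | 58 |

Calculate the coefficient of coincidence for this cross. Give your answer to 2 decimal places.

The two most frequent reciprocal classes, + + vi and m v +, are the parental types, so the F1 was + + vi / m v +.
The two rarest classes, m + vi and + v +, are the double crossovers. Comparing them with the parentals, only the m allele has switched, so m is the middle locus and the order is vi – m – v.
vi–m: (28 + 2)/480 = 0.0625; m–v: (105 + 2)/480 = 0.2229.
Expected DCO frequency = 0.0625 × 0.2229 ≈ 0.01393; observed = 2/480 ≈ 0.00417.
Coefficient of coincidence = 0.00417/0.01393 ≈ 0.30.

0.30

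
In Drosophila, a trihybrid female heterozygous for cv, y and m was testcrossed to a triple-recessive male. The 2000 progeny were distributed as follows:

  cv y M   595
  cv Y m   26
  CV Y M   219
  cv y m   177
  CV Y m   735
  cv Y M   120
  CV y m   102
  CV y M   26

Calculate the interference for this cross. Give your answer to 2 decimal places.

0.15

The two most frequent reciprocal classes, CV Y m and cv y M, are the parental types, so the F1 was CV Y m / cv y M.
The two rarest classes, cv Y m and CV y M, are the double crossovers. Comparing them with the parentals, only the cv allele has switched, so cv is the middle locus and the order is y – cv – m.
y–cv: (222 + 52)/2000 = 0.1370; cv–m: (396 + 52)/2000 = 0.2240.
Expected DCO frequency = 0.1370 × 0.2240 ≈ 0.03069; observed = 52/2000 ≈ 0.02600.
Coefficient of coincidence = 0.02600/0.03069 ≈ 0.85; interference = 1 − 0.85 = 0.15.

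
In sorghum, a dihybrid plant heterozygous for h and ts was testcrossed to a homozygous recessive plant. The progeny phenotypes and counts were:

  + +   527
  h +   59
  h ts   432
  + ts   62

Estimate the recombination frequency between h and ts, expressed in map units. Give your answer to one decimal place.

11.2 map units

The two most frequent classes, + + (527) and h ts (432), are the parental types, so the F1 was + + / h ts.
The recombinant classes are + ts and h +: 62 + 59 = 121.
Recombination frequency = 121/1080 = 0.1120 ≈ 11.2%, i.e. 11.2 map units.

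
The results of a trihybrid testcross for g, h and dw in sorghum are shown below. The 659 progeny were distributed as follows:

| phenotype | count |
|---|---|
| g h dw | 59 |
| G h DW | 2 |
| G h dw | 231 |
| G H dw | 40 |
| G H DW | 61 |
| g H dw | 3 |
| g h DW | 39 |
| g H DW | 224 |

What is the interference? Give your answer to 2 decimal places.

The two most frequent reciprocal classes, G h dw and g H DW, are the parental types, so the F1 was G h dw / g H DW.
The two rarest classes, G h DW and g H dw, are the double crossovers. Comparing them with the parentals, only the dw allele has switched, so dw is the middle locus and the order is h – dw – g.
h–dw: (79 + 5)/659 = 0.1275; dw–g: (120 + 5)/659 = 0.1897.
Expected DCO frequency = 0.1275 × 0.1897 ≈ 0.02419; observed = 5/659 ≈ 0.00759.
Coefficient of coincidence = 0.00759/0.02419 ≈ 0.31; interference = 1 − 0.31 = 0.69.

0.69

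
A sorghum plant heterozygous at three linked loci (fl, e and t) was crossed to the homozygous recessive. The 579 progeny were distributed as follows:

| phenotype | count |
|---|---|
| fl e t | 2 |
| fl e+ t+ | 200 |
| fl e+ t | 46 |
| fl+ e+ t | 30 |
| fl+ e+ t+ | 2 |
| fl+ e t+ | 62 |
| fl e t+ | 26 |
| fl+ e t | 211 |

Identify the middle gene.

fl

The two most frequent reciprocal classes, fl+ e t and fl e+ t+, are the parental types, so the F1 was fl+ e t / fl e+ t+.
The two rarest classes, fl e t and fl+ e+ t+, are the double crossovers. Comparing them with the parentals, only the fl allele has switched, so fl is the middle locus and the order is t – fl – e.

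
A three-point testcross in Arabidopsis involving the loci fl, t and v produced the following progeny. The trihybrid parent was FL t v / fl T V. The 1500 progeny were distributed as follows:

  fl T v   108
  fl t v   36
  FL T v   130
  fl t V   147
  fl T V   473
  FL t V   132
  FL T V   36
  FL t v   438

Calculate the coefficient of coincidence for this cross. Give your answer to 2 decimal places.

The two rarest classes, fl t v and FL T V, are the double crossovers. Comparing them with the parentals, only the fl allele has switched, so fl is the middle locus and the order is t – fl – v.
t–fl: (277 + 72)/1500 = 0.2327; fl–v: (240 + 72)/1500 = 0.2080.
Expected DCO frequency = 0.2327 × 0.2080 ≈ 0.04840; observed = 72/1500 ≈ 0.04800.
Coefficient of coincidence = 0.04800/0.04840 ≈ 0.99.

0.99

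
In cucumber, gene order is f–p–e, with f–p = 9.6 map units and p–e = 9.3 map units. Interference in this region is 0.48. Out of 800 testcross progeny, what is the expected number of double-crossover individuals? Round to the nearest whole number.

4

Map distances give recombination frequencies of 0.096 and 0.093 for the two intervals.
With interference 0.48 (so coincidence = 0.52), expected double-crossover frequency = 0.096 × 0.093 × 0.52 = 0.00464.
Expected number = 0.00464 × 800 = 3.71 ≈ 4.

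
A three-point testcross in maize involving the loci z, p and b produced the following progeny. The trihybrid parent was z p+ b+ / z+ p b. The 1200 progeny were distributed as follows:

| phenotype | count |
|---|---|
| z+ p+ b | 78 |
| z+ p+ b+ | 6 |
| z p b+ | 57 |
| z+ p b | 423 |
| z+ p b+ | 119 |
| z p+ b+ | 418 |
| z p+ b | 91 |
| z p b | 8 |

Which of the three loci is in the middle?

The two rarest classes, z+ p+ b+ and z p b, are the double crossovers. Comparing them with the parentals, only the z allele has switched, so z is the middle locus and the order is p – z – b.

z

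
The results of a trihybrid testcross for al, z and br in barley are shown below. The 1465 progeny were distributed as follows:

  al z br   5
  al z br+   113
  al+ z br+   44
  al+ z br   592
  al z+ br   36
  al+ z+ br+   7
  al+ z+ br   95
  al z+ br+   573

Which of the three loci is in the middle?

al

The two most frequent reciprocal classes, al z+ br+ and al+ z br, are the parental types, so the F1 was al z+ br+ / al+ z br.
The two rarest classes, al+ z+ br+ and al z br, are the double crossovers. Comparing them with the parentals, only the al allele has switched, so al is the middle locus and the order is br – al – z.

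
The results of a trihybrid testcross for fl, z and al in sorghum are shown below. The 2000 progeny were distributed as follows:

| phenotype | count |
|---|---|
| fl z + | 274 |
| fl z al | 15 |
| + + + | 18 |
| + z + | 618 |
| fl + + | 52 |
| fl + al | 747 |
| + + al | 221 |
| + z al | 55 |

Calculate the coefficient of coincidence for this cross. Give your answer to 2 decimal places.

0.89

The two most frequent reciprocal classes, fl + al and + z +, are the parental types, so the F1 was fl + al / + z +.
The two rarest classes, fl z al and + + +, are the double crossovers. Comparing them with the parentals, only the z allele has switched, so z is the middle locus and the order is fl – z – al.
fl–z: (495 + 33)/2000 = 0.2640; z–al: (107 + 33)/2000 = 0.0700.
Expected DCO frequency = 0.2640 × 0.0700 ≈ 0.01848; observed = 33/2000 ≈ 0.01650.
Coefficient of coincidence = 0.01650/0.01848 ≈ 0.89.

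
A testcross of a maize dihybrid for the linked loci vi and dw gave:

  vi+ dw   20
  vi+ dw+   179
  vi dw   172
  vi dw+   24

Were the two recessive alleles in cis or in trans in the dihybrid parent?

The two most frequent classes are vi+ dw+ (179) and vi dw (172); these are the parental (non-recombinant) types.
So the F1 carried vi+ dw+ on one chromosome and vi dw on the other — the recessive alleles are on the same chromosome (cis / coupling).

cis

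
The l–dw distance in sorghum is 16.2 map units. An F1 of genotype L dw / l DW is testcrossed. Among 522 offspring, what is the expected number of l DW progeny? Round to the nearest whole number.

A map distance of 16.2 map units corresponds to a recombination frequency of 0.162.
The F1 is L dw / l DW, so l DW is a parental gamete class with expected frequency (1 − r)/2 = 0.838/2 = 0.4190.
Expected number = 0.4190 × 522 = 218.72 ≈ 219.

219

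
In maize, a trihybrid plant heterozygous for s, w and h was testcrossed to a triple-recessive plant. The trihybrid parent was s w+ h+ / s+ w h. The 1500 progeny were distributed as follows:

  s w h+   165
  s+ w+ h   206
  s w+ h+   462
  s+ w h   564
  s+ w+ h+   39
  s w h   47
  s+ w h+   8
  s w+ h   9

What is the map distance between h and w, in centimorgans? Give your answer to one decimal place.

The two rarest classes, s w+ h and s+ w h+, are the double crossovers. Comparing them with the parentals, only the h allele has switched, so h is the middle locus and the order is s – h – w.
Crossovers in the h–w interval produce the single-crossover classes s w h+ and s+ w+ h (165 + 206 = 371) plus the double crossovers (17).
RF(h–w) = (371 + 17) / 1500 = 388/1500 = 0.2587 → 25.9 centimorgans.

25.9 centimorgans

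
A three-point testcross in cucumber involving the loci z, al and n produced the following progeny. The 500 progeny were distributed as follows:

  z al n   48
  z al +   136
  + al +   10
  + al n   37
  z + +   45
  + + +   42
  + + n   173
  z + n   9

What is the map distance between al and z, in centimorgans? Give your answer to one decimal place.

The two most frequent reciprocal classes, z al + and + + n, are the parental types, so the F1 was z al + / + + n.
The two rarest classes, + al + and z + n, are the double crossovers. Comparing them with the parentals, only the z allele has switched, so z is the middle locus and the order is n – z – al.
Crossovers in the z–al interval produce the single-crossover classes z + + and + al n (45 + 37 = 82) plus the double crossovers (19).
RF(z–al) = (82 + 19) / 500 = 101/500 = 0.2020 → 20.2 centimorgans.

20.2 centimorgans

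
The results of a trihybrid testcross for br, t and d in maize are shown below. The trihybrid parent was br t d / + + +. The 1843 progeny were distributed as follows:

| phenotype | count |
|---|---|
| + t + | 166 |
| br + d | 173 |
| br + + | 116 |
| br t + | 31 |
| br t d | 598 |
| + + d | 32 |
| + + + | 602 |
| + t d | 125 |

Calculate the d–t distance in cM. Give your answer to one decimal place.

The two rarest classes, br t + and + + d, are the double crossovers. Comparing them with the parentals, only the d allele has switched, so d is the middle locus and the order is t – d – br.
Crossovers in the t–d interval produce the single-crossover classes br + d and + t + (173 + 166 = 339) plus the double crossovers (63).
RF(t–d) = (339 + 63) / 1843 = 402/1843 = 0.2181 → 21.8 cM.

21.8 cM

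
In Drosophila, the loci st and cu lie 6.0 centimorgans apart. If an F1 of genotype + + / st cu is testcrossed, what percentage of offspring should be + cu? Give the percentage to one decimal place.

A map distance of 6.0 centimorgans corresponds to a recombination frequency of 0.060.
The F1 is + + / st cu, so + cu is a recombinant gamete class with expected frequency r/2 = 0.060/2 = 0.0300.
That is 0.0300 = 3.0% of the progeny.

3.0%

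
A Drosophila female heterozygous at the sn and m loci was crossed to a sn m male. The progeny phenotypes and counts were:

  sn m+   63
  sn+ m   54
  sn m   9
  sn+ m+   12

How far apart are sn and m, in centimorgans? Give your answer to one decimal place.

15.2 centimorgans

The two most frequent classes, sn+ m (54) and sn m+ (63), are the parental types, so the F1 was sn+ m / sn m+.
The recombinant classes are sn+ m+ and sn m: 12 + 9 = 21.
Recombination frequency = 21/138 = 0.1522 ≈ 15.2%, i.e. 15.2 centimorgans.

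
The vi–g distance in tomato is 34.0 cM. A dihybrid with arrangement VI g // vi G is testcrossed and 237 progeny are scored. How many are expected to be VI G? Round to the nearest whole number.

A map distance of 34.0 cM corresponds to a recombination frequency of 0.340.
The F1 is VI g / vi G, so VI G is a recombinant gamete class with expected frequency r/2 = 0.340/2 = 0.1700.
Expected number = 0.1700 × 237 = 40.29 ≈ 40.

40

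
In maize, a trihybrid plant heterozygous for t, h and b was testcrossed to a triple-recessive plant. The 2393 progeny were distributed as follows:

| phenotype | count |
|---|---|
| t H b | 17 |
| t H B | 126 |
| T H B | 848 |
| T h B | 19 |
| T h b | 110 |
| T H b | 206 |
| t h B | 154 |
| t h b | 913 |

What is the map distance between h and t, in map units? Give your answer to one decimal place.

11.4 map units

The two most frequent reciprocal classes, T H B and t h b, are the parental types, so the F1 was T H B / t h b.
The two rarest classes, T h B and t H b, are the double crossovers. Comparing them with the parentals, only the h allele has switched, so h is the middle locus and the order is t – h – b.
Crossovers in the t–h interval produce the single-crossover classes t H B and T h b (126 + 110 = 236) plus the double crossovers (36).
RF(t–h) = (236 + 36) / 2393 = 272/2393 = 0.1137 → 11.4 map units.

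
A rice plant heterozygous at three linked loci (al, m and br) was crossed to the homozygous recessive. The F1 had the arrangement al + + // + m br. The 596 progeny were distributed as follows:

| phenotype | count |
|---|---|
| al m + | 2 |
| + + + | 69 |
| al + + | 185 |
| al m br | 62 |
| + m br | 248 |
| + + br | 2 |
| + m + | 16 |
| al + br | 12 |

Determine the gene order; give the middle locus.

m

The two rarest classes, al m + and + + br, are the double crossovers. Comparing them with the parentals, only the m allele has switched, so m is the middle locus and the order is br – m – al.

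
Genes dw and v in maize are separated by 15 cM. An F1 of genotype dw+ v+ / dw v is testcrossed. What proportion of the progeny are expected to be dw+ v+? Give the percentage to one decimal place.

42.5%

A map distance of 15 cM corresponds to a recombination frequency of 0.150.
The F1 is dw+ v+ / dw v, so dw+ v+ is a parental gamete class with expected frequency (1 − r)/2 = 0.850/2 = 0.4250.
That is 0.4250 = 42.5% of the progeny.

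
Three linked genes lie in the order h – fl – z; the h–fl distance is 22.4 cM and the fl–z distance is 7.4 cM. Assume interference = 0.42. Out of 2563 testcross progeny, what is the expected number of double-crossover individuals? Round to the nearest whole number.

Map distances give recombination frequencies of 0.224 and 0.074 for the two intervals.
With interference 0.42 (so coincidence = 0.58), expected double-crossover frequency = 0.224 × 0.074 × 0.58 = 0.00961.
Expected number = 0.00961 × 2563 = 24.64 ≈ 25.

25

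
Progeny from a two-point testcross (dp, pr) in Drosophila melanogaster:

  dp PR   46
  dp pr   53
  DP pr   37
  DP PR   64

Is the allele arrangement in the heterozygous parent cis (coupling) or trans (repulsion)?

The two most frequent classes are DP PR (64) and dp pr (53); these are the parental (non-recombinant) types.
So the F1 carried DP PR on one chromosome and dp pr on the other — the recessive alleles are on the same chromosome (cis / coupling).

cis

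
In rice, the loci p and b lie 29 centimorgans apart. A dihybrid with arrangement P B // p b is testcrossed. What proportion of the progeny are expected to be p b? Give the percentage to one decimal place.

35.5%

A map distance of 29 centimorgans corresponds to a recombination frequency of 0.290.
The F1 is P B / p b, so p b is a parental gamete class with expected frequency (1 − r)/2 = 0.710/2 = 0.3550.
That is 0.3550 = 35.5% of the progeny.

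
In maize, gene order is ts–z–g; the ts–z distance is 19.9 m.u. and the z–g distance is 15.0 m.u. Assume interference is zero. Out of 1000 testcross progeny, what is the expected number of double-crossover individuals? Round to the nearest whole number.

Map distances give recombination frequencies of 0.199 and 0.150 for the two intervals.
With no interference, expected double-crossover frequency = 0.199 × 0.150 = 0.02985.
Expected number = 0.02985 × 1000 = 29.85 ≈ 30.

30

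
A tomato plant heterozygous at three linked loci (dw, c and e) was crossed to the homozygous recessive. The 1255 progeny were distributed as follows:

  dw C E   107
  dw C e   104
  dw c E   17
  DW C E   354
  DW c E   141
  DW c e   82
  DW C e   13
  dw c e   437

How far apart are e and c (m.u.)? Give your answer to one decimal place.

The two most frequent reciprocal classes, dw c e and DW C E, are the parental types, so the F1 was dw c e / DW C E.
The two rarest classes, dw c E and DW C e, are the double crossovers. Comparing them with the parentals, only the e allele has switched, so e is the middle locus and the order is c – e – dw.
Crossovers in the c–e interval produce the single-crossover classes dw C e and DW c E (104 + 141 = 245) plus the double crossovers (30).
RF(c–e) = (245 + 30) / 1255 = 275/1255 = 0.2191 → 21.9 m.u.

21.9 m.u.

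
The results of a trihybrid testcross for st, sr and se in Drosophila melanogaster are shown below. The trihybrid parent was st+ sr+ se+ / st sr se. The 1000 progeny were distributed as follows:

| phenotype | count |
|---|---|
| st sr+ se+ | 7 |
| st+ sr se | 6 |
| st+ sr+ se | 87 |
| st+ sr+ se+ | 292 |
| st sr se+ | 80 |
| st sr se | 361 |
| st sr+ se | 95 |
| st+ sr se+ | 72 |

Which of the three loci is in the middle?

st

The two rarest classes, st sr+ se+ and st+ sr se, are the double crossovers. Comparing them with the parentals, only the st allele has switched, so st is the middle locus and the order is sr – st – se.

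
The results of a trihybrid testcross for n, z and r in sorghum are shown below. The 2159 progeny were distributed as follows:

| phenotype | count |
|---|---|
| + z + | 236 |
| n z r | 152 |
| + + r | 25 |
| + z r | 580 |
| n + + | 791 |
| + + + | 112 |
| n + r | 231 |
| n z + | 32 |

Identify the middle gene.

z

The two most frequent reciprocal classes, + z r and n + +, are the parental types, so the F1 was + z r / n + +.
The two rarest classes, + + r and n z +, are the double crossovers. Comparing them with the parentals, only the z allele has switched, so z is the middle locus and the order is r – z – n.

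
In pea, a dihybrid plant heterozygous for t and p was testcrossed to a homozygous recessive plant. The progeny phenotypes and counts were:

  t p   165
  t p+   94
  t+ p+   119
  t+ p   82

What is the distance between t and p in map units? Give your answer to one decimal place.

The two most frequent classes, t+ p+ (119) and t p (165), are the parental types, so the F1 was t+ p+ / t p.
The recombinant classes are t+ p and t p+: 82 + 94 = 176.
Recombination frequency = 176/460 = 0.3826 ≈ 38.3%, i.e. 38.3 map units.

38.3 map units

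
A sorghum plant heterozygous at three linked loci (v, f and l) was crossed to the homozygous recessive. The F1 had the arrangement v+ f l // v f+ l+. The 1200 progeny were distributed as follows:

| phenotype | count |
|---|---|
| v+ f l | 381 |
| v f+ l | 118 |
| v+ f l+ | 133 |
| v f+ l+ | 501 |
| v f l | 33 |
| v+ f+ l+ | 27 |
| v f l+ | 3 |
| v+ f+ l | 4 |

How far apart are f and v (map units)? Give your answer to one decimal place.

The two rarest classes, v+ f+ l and v f l+, are the double crossovers. Comparing them with the parentals, only the f allele has switched, so f is the middle locus and the order is l – f – v.
Crossovers in the f–v interval produce the single-crossover classes v f l and v+ f+ l+ (33 + 27 = 60) plus the double crossovers (7).
RF(f–v) = (60 + 7) / 1200 = 67/1200 = 0.0558 → 5.6 map units.

5.6 map units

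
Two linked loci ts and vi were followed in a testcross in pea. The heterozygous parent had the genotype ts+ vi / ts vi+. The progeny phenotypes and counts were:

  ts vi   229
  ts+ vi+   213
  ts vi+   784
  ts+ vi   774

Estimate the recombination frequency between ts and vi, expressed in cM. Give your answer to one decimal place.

The recombinant classes are ts+ vi+ and ts vi: 213 + 229 = 442.
Recombination frequency = 442/2000 = 0.2210 ≈ 22.1%, i.e. 22.1 cM.

22.1 cM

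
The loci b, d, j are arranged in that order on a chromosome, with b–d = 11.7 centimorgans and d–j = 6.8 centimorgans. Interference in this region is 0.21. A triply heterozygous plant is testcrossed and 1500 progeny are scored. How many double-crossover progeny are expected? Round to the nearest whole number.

9

Map distances give recombination frequencies of 0.117 and 0.068 for the two intervals.
With interference 0.21 (so coincidence = 0.79), expected double-crossover frequency = 0.117 × 0.068 × 0.79 = 0.00629.
Expected number = 0.00629 × 1500 = 9.43 ≈ 9.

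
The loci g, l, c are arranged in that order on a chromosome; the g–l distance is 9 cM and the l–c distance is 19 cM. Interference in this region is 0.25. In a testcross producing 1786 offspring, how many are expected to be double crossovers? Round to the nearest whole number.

Map distances give recombination frequencies of 0.090 and 0.190 for the two intervals.
With interference 0.25 (so coincidence = 0.75), expected double-crossover frequency = 0.090 × 0.190 × 0.75 = 0.01282.
Expected number = 0.01282 × 1786 = 22.91 ≈ 23.

23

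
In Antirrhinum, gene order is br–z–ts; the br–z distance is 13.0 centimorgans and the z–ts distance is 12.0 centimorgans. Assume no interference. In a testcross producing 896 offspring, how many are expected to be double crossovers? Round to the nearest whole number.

14

Map distances give recombination frequencies of 0.130 and 0.120 for the two intervals.
With no interference, expected double-crossover frequency = 0.130 × 0.120 = 0.01560.
Expected number = 0.01560 × 896 = 13.98 ≈ 14.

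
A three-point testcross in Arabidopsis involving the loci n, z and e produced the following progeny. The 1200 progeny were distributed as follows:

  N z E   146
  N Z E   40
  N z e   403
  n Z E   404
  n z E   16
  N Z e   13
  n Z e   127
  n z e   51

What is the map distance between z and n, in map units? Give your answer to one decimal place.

The two most frequent reciprocal classes, n Z E and N z e, are the parental types, so the F1 was n Z E / N z e.
The two rarest classes, n z E and N Z e, are the double crossovers. Comparing them with the parentals, only the z allele has switched, so z is the middle locus and the order is e – z – n.
Crossovers in the z–n interval produce the single-crossover classes N Z E and n z e (40 + 51 = 91) plus the double crossovers (29).
RF(z–n) = (91 + 29) / 1200 = 120/1200 = 0.1000 → 10.0 map units.

10.0 map units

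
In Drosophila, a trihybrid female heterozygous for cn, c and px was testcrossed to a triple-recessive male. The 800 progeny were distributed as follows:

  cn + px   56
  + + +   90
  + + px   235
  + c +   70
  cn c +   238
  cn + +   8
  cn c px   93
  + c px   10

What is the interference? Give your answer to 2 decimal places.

The two most frequent reciprocal classes, cn c + and + + px, are the parental types, so the F1 was cn c + / + + px.
The two rarest classes, cn + + and + c px, are the double crossovers. Comparing them with the parentals, only the c allele has switched, so c is the middle locus and the order is cn – c – px.
cn–c: (126 + 18)/800 = 0.1800; c–px: (183 + 18)/800 = 0.2512.
Expected DCO frequency = 0.1800 × 0.2512 ≈ 0.04522; observed = 18/800 ≈ 0.02250.
Coefficient of coincidence = 0.02250/0.04522 ≈ 0.50; interference = 1 − 0.50 = 0.50.

0.50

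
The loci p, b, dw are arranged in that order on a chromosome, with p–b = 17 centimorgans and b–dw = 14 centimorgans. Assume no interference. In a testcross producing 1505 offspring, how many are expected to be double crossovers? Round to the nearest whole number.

36

Map distances give recombination frequencies of 0.170 and 0.140 for the two intervals.
With no interference, expected double-crossover frequency = 0.170 × 0.140 = 0.02380.
Expected number = 0.02380 × 1505 = 35.82 ≈ 36.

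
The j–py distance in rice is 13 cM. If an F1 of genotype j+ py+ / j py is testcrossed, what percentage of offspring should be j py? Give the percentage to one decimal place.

43.5%

A map distance of 13 cM corresponds to a recombination frequency of 0.130.
The F1 is j+ py+ / j py, so j py is a parental gamete class with expected frequency (1 − r)/2 = 0.870/2 = 0.4350.
That is 0.4350 = 43.5% of the progeny.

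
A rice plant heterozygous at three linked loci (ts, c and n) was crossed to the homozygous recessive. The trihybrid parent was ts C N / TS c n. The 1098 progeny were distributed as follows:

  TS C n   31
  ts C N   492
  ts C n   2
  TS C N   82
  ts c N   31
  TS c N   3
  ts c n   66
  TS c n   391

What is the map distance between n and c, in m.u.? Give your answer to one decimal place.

6.1 m.u.

The two rarest classes, ts C n and TS c N, are the double crossovers. Comparing them with the parentals, only the n allele has switched, so n is the middle locus and the order is c – n – ts.
Crossovers in the c–n interval produce the single-crossover classes ts c N and TS C n (31 + 31 = 62) plus the double crossovers (5).
RF(c–n) = (62 + 5) / 1098 = 67/1098 = 0.0610 → 6.1 m.u.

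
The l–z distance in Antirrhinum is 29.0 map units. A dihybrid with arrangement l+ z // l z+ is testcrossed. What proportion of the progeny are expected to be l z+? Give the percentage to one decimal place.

35.5%

A map distance of 29.0 map units corresponds to a recombination frequency of 0.290.
The F1 is l+ z / l z+, so l z+ is a parental gamete class with expected frequency (1 − r)/2 = 0.710/2 = 0.3550.
That is 0.3550 = 35.5% of the progeny.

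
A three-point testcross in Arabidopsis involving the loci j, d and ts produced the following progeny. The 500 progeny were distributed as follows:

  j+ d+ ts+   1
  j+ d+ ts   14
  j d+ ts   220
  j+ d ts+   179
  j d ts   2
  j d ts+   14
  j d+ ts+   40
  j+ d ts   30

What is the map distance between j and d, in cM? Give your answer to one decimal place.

6.2 cM

The two most frequent reciprocal classes, j d+ ts and j+ d ts+, are the parental types, so the F1 was j d+ ts / j+ d ts+.
The two rarest classes, j d ts and j+ d+ ts+, are the double crossovers. Comparing them with the parentals, only the d allele has switched, so d is the middle locus and the order is j – d – ts.
Crossovers in the j–d interval produce the single-crossover classes j+ d+ ts and j d ts+ (14 + 14 = 28) plus the double crossovers (3).
RF(j–d) = (28 + 3) / 500 = 31/500 = 0.0620 → 6.2 cM.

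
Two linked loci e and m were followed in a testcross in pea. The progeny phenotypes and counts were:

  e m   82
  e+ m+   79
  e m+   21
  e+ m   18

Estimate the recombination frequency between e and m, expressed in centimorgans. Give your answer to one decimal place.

The two most frequent classes, e+ m+ (79) and e m (82), are the parental types, so the F1 was e+ m+ / e m.
The recombinant classes are e+ m and e m+: 18 + 21 = 39.
Recombination frequency = 39/200 = 0.1950 ≈ 19.5%, i.e. 19.5 centimorgans.

19.5 centimorgans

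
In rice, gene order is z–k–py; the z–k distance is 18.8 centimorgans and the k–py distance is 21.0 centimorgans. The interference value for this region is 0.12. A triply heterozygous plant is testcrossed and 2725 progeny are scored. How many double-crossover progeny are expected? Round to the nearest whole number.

95

Map distances give recombination frequencies of 0.188 and 0.210 for the two intervals.
With interference 0.12 (so coincidence = 0.88), expected double-crossover frequency = 0.188 × 0.210 × 0.88 = 0.03474.
Expected number = 0.03474 × 2725 = 94.67 ≈ 95.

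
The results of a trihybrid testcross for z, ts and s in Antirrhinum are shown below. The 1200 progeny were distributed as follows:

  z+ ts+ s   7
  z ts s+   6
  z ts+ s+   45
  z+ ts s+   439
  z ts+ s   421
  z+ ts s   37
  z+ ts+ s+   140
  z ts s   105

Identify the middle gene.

The two most frequent reciprocal classes, z ts+ s and z+ ts s+, are the parental types, so the F1 was z ts+ s / z+ ts s+.
The two rarest classes, z+ ts+ s and z ts s+, are the double crossovers. Comparing them with the parentals, only the z allele has switched, so z is the middle locus and the order is ts – z – s.

z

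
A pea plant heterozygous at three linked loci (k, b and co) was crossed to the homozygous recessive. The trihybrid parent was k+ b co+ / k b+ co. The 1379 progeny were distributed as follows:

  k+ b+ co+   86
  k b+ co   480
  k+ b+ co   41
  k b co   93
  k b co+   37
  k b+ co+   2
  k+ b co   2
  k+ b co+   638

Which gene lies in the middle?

The two rarest classes, k+ b co and k b+ co+, are the double crossovers. Comparing them with the parentals, only the co allele has switched, so co is the middle locus and the order is k – co – b.

co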